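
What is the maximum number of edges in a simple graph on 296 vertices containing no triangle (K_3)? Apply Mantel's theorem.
ex(296, K_3) = ⌊296^2/4⌋ = 21904

Mantel (1907): a triangle-free graph on n vertices has at most ⌊n^2/4⌋ edges, with equality for the complete bipartite graph K_{⌊n/2⌋, ⌈n/2⌉}. For n = 296: ⌊296^2/4⌋ = ⌊87616/4⌋ = 21904. The extremal graph is K_{148, 148}, which has 148·148 = 21904 edges.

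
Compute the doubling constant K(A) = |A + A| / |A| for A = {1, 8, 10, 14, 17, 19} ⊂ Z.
K = |A + A| / |A| = 18/6 = 3

Enumerate A + A = {a + b : a, b ∈ A}. With |A| = 6, there are |A|^2 = 36 ordered sum pairs; collecting distinct values, A + A = {2, 9, 11, 15, 16, 18, 20, 22, 24, 25, 27, 28, 29, 31, 33, 34, 36, 38}, so |A + A| = 18. Thus K = 18/6 = 3. For comparison, the minimum possible |A + A| over all 6-element sets is 2·6 − 1 = 11 (so min K = 11/6), attained only by arithmetic progressions.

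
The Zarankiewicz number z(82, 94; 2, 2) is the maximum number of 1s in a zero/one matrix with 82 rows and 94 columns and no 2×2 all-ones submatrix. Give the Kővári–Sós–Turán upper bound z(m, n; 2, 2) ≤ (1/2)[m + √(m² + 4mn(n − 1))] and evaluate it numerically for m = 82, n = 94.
z(82, 94; 2, 2) ≤ (1/2)[82 + √(82² + 4·82·94·93)] = (1/2)[82 + √2874100] = 888.6585

Kővári–Sós–Turán: let r_1, ..., r_82 be the row sums and z = Σ r_i the total number of 1s. Each pair of columns can share at most one row with both entries 1 (else a 2×2 all-ones block appears), so Σ_i C(r_i, 2) ≤ C(94, 2) = 4371. By convexity Σ_i C(r_i, 2) ≥ 82·C(z/82, 2) = z(z − 82)/(2·82), giving z² − 82z − 82·94·93 ≤ 0 and hence z ≤ (1/2)[82 + √(6724 + 4·716844)] = (1/2)[82 + √2874100] ≈ (1/2)(82 + 1695.3171) = 888.6585.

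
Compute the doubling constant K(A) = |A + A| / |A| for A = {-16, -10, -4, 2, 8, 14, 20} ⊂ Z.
K = |A + A| / |A| = 13/7

Enumerate A + A = {a + b : a, b ∈ A}. With |A| = 7, there are |A|^2 = 49 ordered sum pairs; collecting distinct values, A + A = {-32, -26, -20, -14, -8, -2, 4, 10, 16, 22, 28, 34, 40}, so |A + A| = 13. Thus K = 13/7. Here |A + A| = 2|A| − 1 = 13, the minimum possible — so K = 13/7 is minimal, which holds iff A is an arithmetic progression.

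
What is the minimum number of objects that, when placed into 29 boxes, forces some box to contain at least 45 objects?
n = (45 − 1)·29 + 1 = 1277

By the generalised pigeonhole principle, to guarantee some box contains ≥ r objects we need more than (r − 1) · k objects total. Threshold: n = (r − 1) · k + 1. With r = 45 and k = 29: n = 44 · 29 + 1 = 1276 + 1 = 1277. For n = 1276 = 44 · 29, we can put exactly 44 objects in every box, avoiding 45 in any single one — so 1277 is tight.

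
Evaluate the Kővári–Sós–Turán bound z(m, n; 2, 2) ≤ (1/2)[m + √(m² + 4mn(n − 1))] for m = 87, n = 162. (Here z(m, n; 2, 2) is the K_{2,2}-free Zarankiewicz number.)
z(87, 162; 2, 2) ≤ (1/2)[87 + √(87² + 4·87·162·161)] = (1/2)[87 + √9084105] = 1550.4925

Kővári–Sós–Turán: let r_1, ..., r_87 be the row sums and z = Σ r_i the total number of 1s. Each pair of columns can share at most one row with both entries 1 (else a 2×2 all-ones block appears), so Σ_i C(r_i, 2) ≤ C(162, 2) = 13041. By convexity Σ_i C(r_i, 2) ≥ 87·C(z/87, 2) = z(z − 87)/(2·87), giving z² − 87z − 87·162·161 ≤ 0 and hence z ≤ (1/2)[87 + √(7569 + 4·2269134)] = (1/2)[87 + √9084105] ≈ (1/2)(87 + 3013.9849) = 1550.4925.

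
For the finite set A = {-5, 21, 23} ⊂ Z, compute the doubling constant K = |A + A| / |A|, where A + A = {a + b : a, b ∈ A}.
K = |A + A| / |A| = 6/3 = 2

Enumerate A + A = {a + b : a, b ∈ A}. With |A| = 3, there are |A|^2 = 9 ordered sum pairs; collecting distinct values, A + A = {-10, 16, 18, 42, 44, 46}, so |A + A| = 6. Thus K = 6/3 = 2. For comparison, the minimum possible |A + A| over all 3-element sets is 2·3 − 1 = 5 (so min K = 5/3), attained only by arithmetic progressions.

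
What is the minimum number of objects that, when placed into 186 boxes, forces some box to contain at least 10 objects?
n = (10 − 1)·186 + 1 = 1675

By the generalised pigeonhole principle, to guarantee some box contains ≥ r objects we need more than (r − 1) · k objects total. Threshold: n = (r − 1) · k + 1. With r = 10 and k = 186: n = 9 · 186 + 1 = 1674 + 1 = 1675. For n = 1674 = 9 · 186, we can put exactly 9 objects in every box, avoiding 10 in any single one — so 1675 is tight.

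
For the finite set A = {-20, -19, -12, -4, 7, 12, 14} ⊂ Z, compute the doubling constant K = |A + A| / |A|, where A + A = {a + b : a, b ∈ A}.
K = |A + A| / |A| = 25/7

Enumerate A + A = {a + b : a, b ∈ A}. With |A| = 7, there are |A|^2 = 49 ordered sum pairs; collecting distinct values, A + A = {-40, -39, -38, -32, -31, -24, -23, -16, -13, -12, -8, -7, -6, -5, 0, 2, 3, 8, 10, 14, 19, 21, 24, 26, 28}, so |A + A| = 25. Thus K = 25/7. For comparison, the minimum possible |A + A| over all 7-element sets is 2·7 − 1 = 13 (so min K = 13/7), attained only by arithmetic progressions.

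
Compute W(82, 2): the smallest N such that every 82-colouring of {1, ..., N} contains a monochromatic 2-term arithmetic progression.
W(82, 2) = 82 + 1 = 83

A 2-term AP is any pair of integers, so a monochromatic 2-AP exists iff some colour is used at least twice. With 82 colours, the colouring i ↦ i on {1, ..., 82} uses each colour once, avoiding any monochromatic pair, so W(82, 2) > 82. For {1, ..., 83}, pigeonhole forces two integers of the same colour, which form a monochromatic 2-AP. Hence W(82, 2) = 83.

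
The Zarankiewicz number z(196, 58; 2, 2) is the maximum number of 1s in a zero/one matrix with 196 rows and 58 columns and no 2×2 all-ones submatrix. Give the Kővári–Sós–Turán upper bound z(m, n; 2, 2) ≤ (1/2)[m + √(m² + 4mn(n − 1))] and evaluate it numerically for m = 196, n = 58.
z(196, 58; 2, 2) ≤ (1/2)[196 + √(196² + 4·196·58·57)] = (1/2)[196 + √2630320] = 908.9131

Kővári–Sós–Turán: let r_1, ..., r_196 be the row sums and z = Σ r_i the total number of 1s. Each pair of columns can share at most one row with both entries 1 (else a 2×2 all-ones block appears), so Σ_i C(r_i, 2) ≤ C(58, 2) = 1653. By convexity Σ_i C(r_i, 2) ≥ 196·C(z/196, 2) = z(z − 196)/(2·196), giving z² − 196z − 196·58·57 ≤ 0 and hence z ≤ (1/2)[196 + √(38416 + 4·647976)] = (1/2)[196 + √2630320] ≈ (1/2)(196 + 1621.8261) = 908.9131.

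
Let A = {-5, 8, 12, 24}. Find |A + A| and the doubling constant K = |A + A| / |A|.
K = |A + A| / |A| = 10/4 = 5/2

Enumerate A + A = {a + b : a, b ∈ A}. With |A| = 4, there are |A|^2 = 16 ordered sum pairs; collecting distinct values, A + A = {-10, 3, 7, 16, 19, 20, 24, 32, 36, 48}, so |A + A| = 10. Thus K = 10/4 = 5/2. For comparison, the minimum possible |A + A| over all 4-element sets is 2·4 − 1 = 7 (so min K = 7/4), attained only by arithmetic progressions.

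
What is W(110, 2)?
W(110, 2) = 110 + 1 = 111

A 2-term AP is any pair of integers, so a monochromatic 2-AP exists iff some colour is used at least twice. With 110 colours, the colouring i ↦ i on {1, ..., 110} uses each colour once, avoiding any monochromatic pair, so W(110, 2) > 110. For {1, ..., 111}, pigeonhole forces two integers of the same colour, which form a monochromatic 2-AP. Hence W(110, 2) = 111.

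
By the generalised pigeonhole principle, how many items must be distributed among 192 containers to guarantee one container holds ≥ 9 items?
n = (9 − 1)·192 + 1 = 1537

By the generalised pigeonhole principle, to guarantee some box contains ≥ r objects we need more than (r − 1) · k objects total. Threshold: n = (r − 1) · k + 1. With r = 9 and k = 192: n = 8 · 192 + 1 = 1536 + 1 = 1537. For n = 1536 = 8 · 192, we can put exactly 8 objects in every box, avoiding 9 in any single one — so 1537 is tight.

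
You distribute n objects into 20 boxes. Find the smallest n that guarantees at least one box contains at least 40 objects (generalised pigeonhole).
n = (40 − 1)·20 + 1 = 781

By the generalised pigeonhole principle, to guarantee some box contains ≥ r objects we need more than (r − 1) · k objects total. Threshold: n = (r − 1) · k + 1. With r = 40 and k = 20: n = 39 · 20 + 1 = 780 + 1 = 781. For n = 780 = 39 · 20, we can put exactly 39 objects in every box, avoiding 40 in any single one — so 781 is tight.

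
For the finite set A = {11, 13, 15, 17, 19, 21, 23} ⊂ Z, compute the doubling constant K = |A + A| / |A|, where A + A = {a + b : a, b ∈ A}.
K = |A + A| / |A| = 13/7

Enumerate A + A = {a + b : a, b ∈ A}. With |A| = 7, there are |A|^2 = 49 ordered sum pairs; collecting distinct values, A + A = {22, 24, 26, 28, 30, 32, 34, 36, 38, 40, 42, 44, 46}, so |A + A| = 13. Thus K = 13/7. Here |A + A| = 2|A| − 1 = 13, the minimum possible — so K = 13/7 is minimal, which holds iff A is an arithmetic progression.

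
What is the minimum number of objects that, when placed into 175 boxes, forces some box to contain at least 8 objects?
n = (8 − 1)·175 + 1 = 1226

By the generalised pigeonhole principle, to guarantee some box contains ≥ r objects we need more than (r − 1) · k objects total. Threshold: n = (r − 1) · k + 1. With r = 8 and k = 175: n = 7 · 175 + 1 = 1225 + 1 = 1226. For n = 1225 = 7 · 175, we can put exactly 7 objects in every box, avoiding 8 in any single one — so 1226 is tight.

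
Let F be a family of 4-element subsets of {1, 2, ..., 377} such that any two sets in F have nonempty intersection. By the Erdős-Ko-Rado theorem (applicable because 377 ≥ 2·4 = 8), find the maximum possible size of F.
max |F| = C(376, 3) = 8789000

Erdős-Ko-Rado (1961): when n ≥ 2k, max |F| = C(n−1, k−1). The bound is attained by the star {A : i ∈ A} for any fixed i ∈ [n]. Here C(377−1, 4−1) = C(376, 3) = 8789000.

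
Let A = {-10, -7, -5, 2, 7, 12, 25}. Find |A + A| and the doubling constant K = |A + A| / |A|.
K = |A + A| / |A| = 25/7

Enumerate A + A = {a + b : a, b ∈ A}. With |A| = 7, there are |A|^2 = 49 ordered sum pairs; collecting distinct values, A + A = {-20, -17, -15, -14, -12, -10, -8, -5, -3, 0, 2, 4, 5, 7, 9, 14, 15, 18, 19, 20, 24, 27, 32, 37, 50}, so |A + A| = 25. Thus K = 25/7. For comparison, the minimum possible |A + A| over all 7-element sets is 2·7 − 1 = 13 (so min K = 13/7), attained only by arithmetic progressions.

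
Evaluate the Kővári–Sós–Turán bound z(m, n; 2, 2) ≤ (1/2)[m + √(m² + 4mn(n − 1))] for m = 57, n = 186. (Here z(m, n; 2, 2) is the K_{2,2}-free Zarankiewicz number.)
z(57, 186; 2, 2) ≤ (1/2)[57 + √(57² + 4·57·186·185)] = (1/2)[57 + √7848729] = 1429.2792

Kővári–Sós–Turán: let r_1, ..., r_57 be the row sums and z = Σ r_i the total number of 1s. Each pair of columns can share at most one row with both entries 1 (else a 2×2 all-ones block appears), so Σ_i C(r_i, 2) ≤ C(186, 2) = 17205. By convexity Σ_i C(r_i, 2) ≥ 57·C(z/57, 2) = z(z − 57)/(2·57), giving z² − 57z − 57·186·185 ≤ 0 and hence z ≤ (1/2)[57 + √(3249 + 4·1961370)] = (1/2)[57 + √7848729] ≈ (1/2)(57 + 2801.5583) = 1429.2792.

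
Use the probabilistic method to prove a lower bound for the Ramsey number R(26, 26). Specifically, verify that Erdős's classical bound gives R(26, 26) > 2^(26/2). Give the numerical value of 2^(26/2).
2^(26/2) = 8192; so R(26, 26) > 8192

Colour each edge of K_n uniformly at random with red/blue. The expected number of monochromatic K_26 is C(n, 26) · 2 · 2^(−C(26,2)). If C(n, 26) · 2^(1 − C(26,2)) < 1, then with positive probability no monochromatic K_26 exists, so R(26, 26) > n. The standard estimate C(n, 26) ≤ n^26/26! shows this inequality holds whenever n ≤ 2^(26/2) (since 26! · 2^(C(26,2) − 1) > 2^(26^2/2) ≥ n^26). Hence R(26, 26) > 2^(26/2) = 8192.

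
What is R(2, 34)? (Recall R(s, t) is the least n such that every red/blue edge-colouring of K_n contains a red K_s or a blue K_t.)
R(2, 34) = 34

R(2, k) = k for all k ≥ 2: in a 2-colouring of K_k, either some edge is red (a red K_2) or all edges are blue (a blue K_k). And K_{33} coloured all-blue has no blue K_34, so R(2, 34) > 33. Hence R(2, 34) = 34.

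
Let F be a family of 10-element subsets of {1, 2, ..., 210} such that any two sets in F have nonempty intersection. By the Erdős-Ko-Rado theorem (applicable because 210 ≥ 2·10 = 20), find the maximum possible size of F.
max |F| = C(209, 9) = 1760806558963166

The Erdős-Ko-Rado theorem states: for n ≥ 2k, an intersecting family of k-subsets of an n-element set has size at most C(n − 1, k − 1), with equality for 'star' families {A ⊆ [n] : |A| = k, i ∈ A} (fix an element i). For n = 210, k = 10: C(209, 9) = 1760806558963166.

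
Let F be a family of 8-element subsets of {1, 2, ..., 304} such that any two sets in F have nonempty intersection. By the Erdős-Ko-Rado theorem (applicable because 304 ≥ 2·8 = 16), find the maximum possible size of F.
max |F| = C(303, 7) = 43386107405355

Erdős-Ko-Rado (1961): when n ≥ 2k, max |F| = C(n−1, k−1). The bound is attained by the star {A : i ∈ A} for any fixed i ∈ [n]. Here C(304−1, 8−1) = C(303, 7) = 43386107405355.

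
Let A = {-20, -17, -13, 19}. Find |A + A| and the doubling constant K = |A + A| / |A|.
K = |A + A| / |A| = 10/4 = 5/2

Enumerate A + A = {a + b : a, b ∈ A}. With |A| = 4, there are |A|^2 = 16 ordered sum pairs; collecting distinct values, A + A = {-40, -37, -34, -33, -30, -26, -1, 2, 6, 38}, so |A + A| = 10. Thus K = 10/4 = 5/2. For comparison, the minimum possible |A + A| over all 4-element sets is 2·4 − 1 = 7 (so min K = 7/4), attained only by arithmetic progressions.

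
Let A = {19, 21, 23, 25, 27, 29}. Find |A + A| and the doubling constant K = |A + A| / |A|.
K = |A + A| / |A| = 11/6

Enumerate A + A = {a + b : a, b ∈ A}. With |A| = 6, there are |A|^2 = 36 ordered sum pairs; collecting distinct values, A + A = {38, 40, 42, 44, 46, 48, 50, 52, 54, 56, 58}, so |A + A| = 11. Thus K = 11/6. Here |A + A| = 2|A| − 1 = 11, the minimum possible — so K = 11/6 is minimal, which holds iff A is an arithmetic progression.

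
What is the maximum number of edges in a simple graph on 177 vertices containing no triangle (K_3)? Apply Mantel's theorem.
ex(177, K_3) = ⌊177^2/4⌋ = 7832

Mantel (1907): a triangle-free graph on n vertices has at most ⌊n^2/4⌋ edges, with equality for the complete bipartite graph K_{⌊n/2⌋, ⌈n/2⌉}. For n = 177: ⌊177^2/4⌋ = ⌊31329/4⌋ = 7832. The extremal graph is K_{88, 89}, which has 88·89 = 7832 edges.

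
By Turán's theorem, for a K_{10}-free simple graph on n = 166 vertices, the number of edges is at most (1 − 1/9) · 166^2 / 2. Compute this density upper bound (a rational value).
Turán density bound = (8/9) · 166^2/2 = 110224/9 ≈ 12247.1111

Turán's theorem: ex(n, K_{r+1}) is achieved by the complete r-partite Turán graph T(n, r) with parts as balanced as possible, and is at most (1 − 1/r) · n^2/2. For r = 9, n = 166: the density bound is (8/9) · 27556/2 = 110224/9 ≈ 12247.1111. The integer-valued extremum is e(T(166, 9)) = 12246, which is strictly less than the density bound 110224/9 since 9 ∤ 166 (the parts of T(166, 9) cannot all be equal).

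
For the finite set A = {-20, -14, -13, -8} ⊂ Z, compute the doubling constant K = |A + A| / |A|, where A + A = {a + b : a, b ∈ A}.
K = |A + A| / |A| = 9/4

Enumerate A + A = {a + b : a, b ∈ A}. With |A| = 4, there are |A|^2 = 16 ordered sum pairs; collecting distinct values, A + A = {-40, -34, -33, -28, -27, -26, -22, -21, -16}, so |A + A| = 9. Thus K = 9/4. For comparison, the minimum possible |A + A| over all 4-element sets is 2·4 − 1 = 7 (so min K = 7/4), attained only by arithmetic progressions.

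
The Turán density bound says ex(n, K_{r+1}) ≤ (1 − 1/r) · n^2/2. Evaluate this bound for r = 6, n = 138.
Turán density bound = (5/6) · 138^2/2 = 7935

Turán's theorem: ex(n, K_{r+1}) is achieved by the complete r-partite Turán graph T(n, r) with parts as balanced as possible, and is at most (1 − 1/r) · n^2/2. For r = 6, n = 138: the density bound is (5/6) · 19044/2 = 7935. Since 6 ∣ 138, the Turán graph T(138, 6) has parts of equal size 23, and its edge count e(T(138, 6)) = 7935 attains the density bound exactly.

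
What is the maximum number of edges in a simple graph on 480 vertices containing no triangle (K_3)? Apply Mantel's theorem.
ex(480, K_3) = ⌊480^2/4⌋ = 57600

Mantel (1907): a triangle-free graph on n vertices has at most ⌊n^2/4⌋ edges, with equality for the complete bipartite graph K_{⌊n/2⌋, ⌈n/2⌉}. For n = 480: ⌊480^2/4⌋ = ⌊230400/4⌋ = 57600. The extremal graph is K_{240, 240}, which has 240·240 = 57600 edges.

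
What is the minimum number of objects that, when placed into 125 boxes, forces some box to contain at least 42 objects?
n = (42 − 1)·125 + 1 = 5126

By the generalised pigeonhole principle, to guarantee some box contains ≥ r objects we need more than (r − 1) · k objects total. Threshold: n = (r − 1) · k + 1. With r = 42 and k = 125: n = 41 · 125 + 1 = 5125 + 1 = 5126. For n = 5125 = 41 · 125, we can put exactly 41 objects in every box, avoiding 42 in any single one — so 5126 is tight.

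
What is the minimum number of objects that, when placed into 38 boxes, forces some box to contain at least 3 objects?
n = (3 − 1)·38 + 1 = 77

By the generalised pigeonhole principle, to guarantee some box contains ≥ r objects we need more than (r − 1) · k objects total. Threshold: n = (r − 1) · k + 1. With r = 3 and k = 38: n = 2 · 38 + 1 = 76 + 1 = 77. For n = 76 = 2 · 38, we can put exactly 2 objects in every box, avoiding 3 in any single one — so 77 is tight.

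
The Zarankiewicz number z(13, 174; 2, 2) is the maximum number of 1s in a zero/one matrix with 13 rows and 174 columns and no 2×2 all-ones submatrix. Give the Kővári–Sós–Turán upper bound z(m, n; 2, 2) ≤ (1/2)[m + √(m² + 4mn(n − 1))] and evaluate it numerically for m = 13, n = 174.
z(13, 174; 2, 2) ≤ (1/2)[13 + √(13² + 4·13·174·173)] = (1/2)[13 + √1565473] = 632.0943

Kővári–Sós–Turán: let r_1, ..., r_13 be the row sums and z = Σ r_i the total number of 1s. Each pair of columns can share at most one row with both entries 1 (else a 2×2 all-ones block appears), so Σ_i C(r_i, 2) ≤ C(174, 2) = 15051. By convexity Σ_i C(r_i, 2) ≥ 13·C(z/13, 2) = z(z − 13)/(2·13), giving z² − 13z − 13·174·173 ≤ 0 and hence z ≤ (1/2)[13 + √(169 + 4·391326)] = (1/2)[13 + √1565473] ≈ (1/2)(13 + 1251.1886) = 632.0943.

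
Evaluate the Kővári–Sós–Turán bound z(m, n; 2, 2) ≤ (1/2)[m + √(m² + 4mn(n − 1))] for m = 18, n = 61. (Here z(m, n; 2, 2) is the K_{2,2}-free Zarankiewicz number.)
z(18, 61; 2, 2) ≤ (1/2)[18 + √(18² + 4·18·61·60)] = (1/2)[18 + √263844] = 265.8287

Kővári–Sós–Turán: let r_1, ..., r_18 be the row sums and z = Σ r_i the total number of 1s. Each pair of columns can share at most one row with both entries 1 (else a 2×2 all-ones block appears), so Σ_i C(r_i, 2) ≤ C(61, 2) = 1830. By convexity Σ_i C(r_i, 2) ≥ 18·C(z/18, 2) = z(z − 18)/(2·18), giving z² − 18z − 18·61·60 ≤ 0 and hence z ≤ (1/2)[18 + √(324 + 4·65880)] = (1/2)[18 + √263844] ≈ (1/2)(18 + 513.6575) = 265.8287.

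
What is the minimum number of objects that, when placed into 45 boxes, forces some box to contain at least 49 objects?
n = (49 − 1)·45 + 1 = 2161

By the generalised pigeonhole principle, to guarantee some box contains ≥ r objects we need more than (r − 1) · k objects total. Threshold: n = (r − 1) · k + 1. With r = 49 and k = 45: n = 48 · 45 + 1 = 2160 + 1 = 2161. For n = 2160 = 48 · 45, we can put exactly 48 objects in every box, avoiding 49 in any single one — so 2161 is tight.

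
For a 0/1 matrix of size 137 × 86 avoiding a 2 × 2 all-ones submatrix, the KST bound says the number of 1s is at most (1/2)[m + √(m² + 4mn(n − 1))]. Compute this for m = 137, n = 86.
z(137, 86; 2, 2) ≤ (1/2)[137 + √(137² + 4·137·86·85)] = (1/2)[137 + √4024649] = 1071.5764

Kővári–Sós–Turán: let r_1, ..., r_137 be the row sums and z = Σ r_i the total number of 1s. Each pair of columns can share at most one row with both entries 1 (else a 2×2 all-ones block appears), so Σ_i C(r_i, 2) ≤ C(86, 2) = 3655. By convexity Σ_i C(r_i, 2) ≥ 137·C(z/137, 2) = z(z − 137)/(2·137), giving z² − 137z − 137·86·85 ≤ 0 and hence z ≤ (1/2)[137 + √(18769 + 4·1001470)] = (1/2)[137 + √4024649] ≈ (1/2)(137 + 2006.1528) = 1071.5764.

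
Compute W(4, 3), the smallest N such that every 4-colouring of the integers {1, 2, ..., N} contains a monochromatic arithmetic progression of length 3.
W(4, 3) = 76

This is a classical value, W(4, 3) = 76, established by combining an explicit 4-colouring of {1, ..., 75} with no monochromatic 3-AP (giving the lower bound W(4, 3) > 75) and a finite case analysis / exhaustive computer search showing every 4-colouring of {1, ..., 76} has such an AP.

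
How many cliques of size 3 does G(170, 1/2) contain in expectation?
E[# K_3] = C(170, 3) · (1/2)^C(3, 2) = 804440 / 2^3 = 100555

For each 3-subset S of vertices (there are C(170, 3) = 804440 such S), let X_S = 1 if S induces a K_3 (all C(3, 2) = 3 edges present). Then P(X_S = 1) = (1/2)^3 = 1/8. By linearity of expectation, E[# K_3] = C(170, 3) · (1/2)^3 = 804440 / 8 = 100555.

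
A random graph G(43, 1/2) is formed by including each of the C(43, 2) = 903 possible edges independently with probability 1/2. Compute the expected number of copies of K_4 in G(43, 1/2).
E[# K_4] = C(43, 4) · (1/2)^C(4, 2) = 123410 / 2^6 = 61705/32 = 1928.28125

For each 4-subset S of vertices (there are C(43, 4) = 123410 such S), let X_S = 1 if S induces a K_4 (all C(4, 2) = 6 edges present). Then P(X_S = 1) = (1/2)^6 = 1/64. By linearity of expectation, E[# K_4] = C(43, 4) · (1/2)^6 = 123410 / 64 = 61705/32 = 1928.28125.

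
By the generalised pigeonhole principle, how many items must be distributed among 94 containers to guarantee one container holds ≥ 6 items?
n = (6 − 1)·94 + 1 = 471

By the generalised pigeonhole principle, to guarantee some box contains ≥ r objects we need more than (r − 1) · k objects total. Threshold: n = (r − 1) · k + 1. With r = 6 and k = 94: n = 5 · 94 + 1 = 470 + 1 = 471. For n = 470 = 5 · 94, we can put exactly 5 objects in every box, avoiding 6 in any single one — so 471 is tight.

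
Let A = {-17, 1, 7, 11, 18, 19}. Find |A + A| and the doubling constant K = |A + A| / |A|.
K = |A + A| / |A| = 20/6 = 10/3

Enumerate A + A = {a + b : a, b ∈ A}. With |A| = 6, there are |A|^2 = 36 ordered sum pairs; collecting distinct values, A + A = {-34, -16, -10, -6, 1, 2, 8, 12, 14, 18, 19, 20, 22, 25, 26, 29, 30, 36, 37, 38}, so |A + A| = 20. Thus K = 20/6 = 10/3. For comparison, the minimum possible |A + A| over all 6-element sets is 2·6 − 1 = 11 (so min K = 11/6), attained only by arithmetic progressions.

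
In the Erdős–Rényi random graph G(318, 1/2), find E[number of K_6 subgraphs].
E[# K_6] = C(318, 6) · (1/2)^C(6, 2) = 1369700164119 / 2^15 ≈ 41799931.766327

For each 6-subset S of vertices (there are C(318, 6) = 1369700164119 such S), let X_S = 1 if S induces a K_6 (all C(6, 2) = 15 edges present). Then P(X_S = 1) = (1/2)^15 = 1/32768. By linearity of expectation, E[# K_6] = C(318, 6) · (1/2)^15 = 1369700164119 / 32768 ≈ 41799931.766327.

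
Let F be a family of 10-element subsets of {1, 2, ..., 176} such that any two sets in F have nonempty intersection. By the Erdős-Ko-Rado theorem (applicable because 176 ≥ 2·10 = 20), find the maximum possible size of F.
max |F| = C(175, 9) = 344156759134825

Erdős-Ko-Rado (1961): when n ≥ 2k, max |F| = C(n−1, k−1). The bound is attained by the star {A : i ∈ A} for any fixed i ∈ [n]. Here C(176−1, 10−1) = C(175, 9) = 344156759134825.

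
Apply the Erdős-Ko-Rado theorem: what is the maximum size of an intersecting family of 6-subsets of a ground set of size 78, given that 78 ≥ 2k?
max |F| = C(77, 5) = 19757815

The Erdős-Ko-Rado theorem states: for n ≥ 2k, an intersecting family of k-subsets of an n-element set has size at most C(n − 1, k − 1), with equality for 'star' families {A ⊆ [n] : |A| = k, i ∈ A} (fix an element i). For n = 78, k = 6: C(77, 5) = 19757815.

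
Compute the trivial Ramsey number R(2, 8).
R(2, 8) = 8

R(2, k) = k for all k ≥ 2: in a 2-colouring of K_k, either some edge is red (a red K_2) or all edges are blue (a blue K_k). And K_{7} coloured all-blue has no blue K_8, so R(2, 8) > 7. Hence R(2, 8) = 8.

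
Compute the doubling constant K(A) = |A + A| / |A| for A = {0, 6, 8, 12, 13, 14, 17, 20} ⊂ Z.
K = |A + A| / |A| = 27/8

Enumerate A + A = {a + b : a, b ∈ A}. With |A| = 8, there are |A|^2 = 64 ordered sum pairs; collecting distinct values, A + A = {0, 6, 8, 12, 13, 14, 16, 17, 18, 19, 20, 21, 22, 23, 24, 25, 26, 27, 28, 29, 30, 31, 32, 33, 34, 37, 40}, so |A + A| = 27. Thus K = 27/8. For comparison, the minimum possible |A + A| over all 8-element sets is 2·8 − 1 = 15 (so min K = 15/8), attained only by arithmetic progressions.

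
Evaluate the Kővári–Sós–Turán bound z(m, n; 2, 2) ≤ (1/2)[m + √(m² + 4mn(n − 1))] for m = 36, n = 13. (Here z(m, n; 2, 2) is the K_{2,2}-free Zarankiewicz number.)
z(36, 13; 2, 2) ≤ (1/2)[36 + √(36² + 4·36·13·12)] = (1/2)[36 + √23760] = 95.0714

Kővári–Sós–Turán: let r_1, ..., r_36 be the row sums and z = Σ r_i the total number of 1s. Each pair of columns can share at most one row with both entries 1 (else a 2×2 all-ones block appears), so Σ_i C(r_i, 2) ≤ C(13, 2) = 78. By convexity Σ_i C(r_i, 2) ≥ 36·C(z/36, 2) = z(z − 36)/(2·36), giving z² − 36z − 36·13·12 ≤ 0 and hence z ≤ (1/2)[36 + √(1296 + 4·5616)] = (1/2)[36 + √23760] ≈ (1/2)(36 + 154.1428) = 95.0714.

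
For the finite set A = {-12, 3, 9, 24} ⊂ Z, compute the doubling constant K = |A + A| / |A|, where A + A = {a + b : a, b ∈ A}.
K = |A + A| / |A| = 9/4

Enumerate A + A = {a + b : a, b ∈ A}. With |A| = 4, there are |A|^2 = 16 ordered sum pairs; collecting distinct values, A + A = {-24, -9, -3, 6, 12, 18, 27, 33, 48}, so |A + A| = 9. Thus K = 9/4. For comparison, the minimum possible |A + A| over all 4-element sets is 2·4 − 1 = 7 (so min K = 7/4), attained only by arithmetic progressions.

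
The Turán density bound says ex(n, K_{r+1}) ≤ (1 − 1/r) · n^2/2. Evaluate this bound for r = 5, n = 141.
Turán density bound = (4/5) · 141^2/2 = 39762/5 ≈ 7952.4

Turán's theorem: ex(n, K_{r+1}) is achieved by the complete r-partite Turán graph T(n, r) with parts as balanced as possible, and is at most (1 − 1/r) · n^2/2. For r = 5, n = 141: the density bound is (4/5) · 19881/2 = 39762/5 ≈ 7952.4. The integer-valued extremum is e(T(141, 5)) = 7952, which is strictly less than the density bound 39762/5 since 5 ∤ 141 (the parts of T(141, 5) cannot all be equal).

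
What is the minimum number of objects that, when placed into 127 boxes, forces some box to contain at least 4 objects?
n = (4 − 1)·127 + 1 = 382

By the generalised pigeonhole principle, to guarantee some box contains ≥ r objects we need more than (r − 1) · k objects total. Threshold: n = (r − 1) · k + 1. With r = 4 and k = 127: n = 3 · 127 + 1 = 381 + 1 = 382. For n = 381 = 3 · 127, we can put exactly 3 objects in every box, avoiding 4 in any single one — so 382 is tight.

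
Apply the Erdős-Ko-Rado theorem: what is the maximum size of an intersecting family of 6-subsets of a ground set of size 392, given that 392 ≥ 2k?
max |F| = C(391, 5) = 74225376693

The Erdős-Ko-Rado theorem states: for n ≥ 2k, an intersecting family of k-subsets of an n-element set has size at most C(n − 1, k − 1), with equality for 'star' families {A ⊆ [n] : |A| = k, i ∈ A} (fix an element i). For n = 392, k = 6: C(391, 5) = 74225376693.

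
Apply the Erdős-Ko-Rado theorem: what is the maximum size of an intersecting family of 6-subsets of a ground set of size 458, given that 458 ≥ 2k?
max |F| = C(457, 5) = 162504446286

The Erdős-Ko-Rado theorem states: for n ≥ 2k, an intersecting family of k-subsets of an n-element set has size at most C(n − 1, k − 1), with equality for 'star' families {A ⊆ [n] : |A| = k, i ∈ A} (fix an element i). For n = 458, k = 6: C(457, 5) = 162504446286.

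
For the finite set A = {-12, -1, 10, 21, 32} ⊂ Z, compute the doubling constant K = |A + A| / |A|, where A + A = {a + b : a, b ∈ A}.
K = |A + A| / |A| = 9/5

Enumerate A + A = {a + b : a, b ∈ A}. With |A| = 5, there are |A|^2 = 25 ordered sum pairs; collecting distinct values, A + A = {-24, -13, -2, 9, 20, 31, 42, 53, 64}, so |A + A| = 9. Thus K = 9/5. Here |A + A| = 2|A| − 1 = 9, the minimum possible — so K = 9/5 is minimal, which holds iff A is an arithmetic progression.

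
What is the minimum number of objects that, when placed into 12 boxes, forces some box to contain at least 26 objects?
n = (26 − 1)·12 + 1 = 301

By the generalised pigeonhole principle, to guarantee some box contains ≥ r objects we need more than (r − 1) · k objects total. Threshold: n = (r − 1) · k + 1. With r = 26 and k = 12: n = 25 · 12 + 1 = 300 + 1 = 301. For n = 300 = 25 · 12, we can put exactly 25 objects in every box, avoiding 26 in any single one — so 301 is tight.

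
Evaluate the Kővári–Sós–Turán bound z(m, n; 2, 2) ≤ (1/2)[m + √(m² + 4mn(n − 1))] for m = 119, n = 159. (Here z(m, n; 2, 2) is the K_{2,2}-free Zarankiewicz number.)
z(119, 159; 2, 2) ≤ (1/2)[119 + √(119² + 4·119·159·158)] = (1/2)[119 + √11972233] = 1789.5457

Kővári–Sós–Turán: let r_1, ..., r_119 be the row sums and z = Σ r_i the total number of 1s. Each pair of columns can share at most one row with both entries 1 (else a 2×2 all-ones block appears), so Σ_i C(r_i, 2) ≤ C(159, 2) = 12561. By convexity Σ_i C(r_i, 2) ≥ 119·C(z/119, 2) = z(z − 119)/(2·119), giving z² − 119z − 119·159·158 ≤ 0 and hence z ≤ (1/2)[119 + √(14161 + 4·2989518)] = (1/2)[119 + √11972233] ≈ (1/2)(119 + 3460.0915) = 1789.5457.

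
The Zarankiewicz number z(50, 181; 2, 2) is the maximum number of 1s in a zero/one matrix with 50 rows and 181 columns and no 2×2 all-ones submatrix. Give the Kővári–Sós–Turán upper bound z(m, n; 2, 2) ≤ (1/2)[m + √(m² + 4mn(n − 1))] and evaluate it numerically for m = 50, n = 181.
z(50, 181; 2, 2) ≤ (1/2)[50 + √(50² + 4·50·181·180)] = (1/2)[50 + √6518500] = 1301.5677

Kővári–Sós–Turán: let r_1, ..., r_50 be the row sums and z = Σ r_i the total number of 1s. Each pair of columns can share at most one row with both entries 1 (else a 2×2 all-ones block appears), so Σ_i C(r_i, 2) ≤ C(181, 2) = 16290. By convexity Σ_i C(r_i, 2) ≥ 50·C(z/50, 2) = z(z − 50)/(2·50), giving z² − 50z − 50·181·180 ≤ 0 and hence z ≤ (1/2)[50 + √(2500 + 4·1629000)] = (1/2)[50 + √6518500] ≈ (1/2)(50 + 2553.1353) = 1301.5677.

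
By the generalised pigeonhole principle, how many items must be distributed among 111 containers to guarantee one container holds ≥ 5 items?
n = (5 − 1)·111 + 1 = 445

By the generalised pigeonhole principle, to guarantee some box contains ≥ r objects we need more than (r − 1) · k objects total. Threshold: n = (r − 1) · k + 1. With r = 5 and k = 111: n = 4 · 111 + 1 = 444 + 1 = 445. For n = 444 = 4 · 111, we can put exactly 4 objects in every box, avoiding 5 in any single one — so 445 is tight.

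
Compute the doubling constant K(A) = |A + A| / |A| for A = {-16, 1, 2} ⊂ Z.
K = |A + A| / |A| = 6/3 = 2

Enumerate A + A = {a + b : a, b ∈ A}. With |A| = 3, there are |A|^2 = 9 ordered sum pairs; collecting distinct values, A + A = {-32, -15, -14, 2, 3, 4}, so |A + A| = 6. Thus K = 6/3 = 2. For comparison, the minimum possible |A + A| over all 3-element sets is 2·3 − 1 = 5 (so min K = 5/3), attained only by arithmetic progressions.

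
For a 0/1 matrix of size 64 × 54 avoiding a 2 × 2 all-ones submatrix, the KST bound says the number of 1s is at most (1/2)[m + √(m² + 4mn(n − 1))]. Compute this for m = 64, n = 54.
z(64, 54; 2, 2) ≤ (1/2)[64 + √(64² + 4·64·54·53)] = (1/2)[64 + √736768] = 461.176

Kővári–Sós–Turán: let r_1, ..., r_64 be the row sums and z = Σ r_i the total number of 1s. Each pair of columns can share at most one row with both entries 1 (else a 2×2 all-ones block appears), so Σ_i C(r_i, 2) ≤ C(54, 2) = 1431. By convexity Σ_i C(r_i, 2) ≥ 64·C(z/64, 2) = z(z − 64)/(2·64), giving z² − 64z − 64·54·53 ≤ 0 and hence z ≤ (1/2)[64 + √(4096 + 4·183168)] = (1/2)[64 + √736768] ≈ (1/2)(64 + 858.3519) = 461.176.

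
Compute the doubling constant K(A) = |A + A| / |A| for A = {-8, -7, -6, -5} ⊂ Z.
K = |A + A| / |A| = 7/4

Enumerate A + A = {a + b : a, b ∈ A}. With |A| = 4, there are |A|^2 = 16 ordered sum pairs; collecting distinct values, A + A = {-16, -15, -14, -13, -12, -11, -10}, so |A + A| = 7. Thus K = 7/4. Here |A + A| = 2|A| − 1 = 7, the minimum possible — so K = 7/4 is minimal, which holds iff A is an arithmetic progression.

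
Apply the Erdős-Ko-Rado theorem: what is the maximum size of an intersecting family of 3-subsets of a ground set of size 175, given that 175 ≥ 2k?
max |F| = C(174, 2) = 15051

The Erdős-Ko-Rado theorem states: for n ≥ 2k, an intersecting family of k-subsets of an n-element set has size at most C(n − 1, k − 1), with equality for 'star' families {A ⊆ [n] : |A| = k, i ∈ A} (fix an element i). For n = 175, k = 3: C(174, 2) = 15051.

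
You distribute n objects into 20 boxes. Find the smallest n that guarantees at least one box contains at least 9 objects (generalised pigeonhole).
n = (9 − 1)·20 + 1 = 161

By the generalised pigeonhole principle, to guarantee some box contains ≥ r objects we need more than (r − 1) · k objects total. Threshold: n = (r − 1) · k + 1. With r = 9 and k = 20: n = 8 · 20 + 1 = 160 + 1 = 161. For n = 160 = 8 · 20, we can put exactly 8 objects in every box, avoiding 9 in any single one — so 161 is tight.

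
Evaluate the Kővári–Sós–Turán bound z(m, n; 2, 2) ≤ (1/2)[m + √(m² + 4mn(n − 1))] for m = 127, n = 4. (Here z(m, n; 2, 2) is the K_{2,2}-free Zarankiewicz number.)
z(127, 4; 2, 2) ≤ (1/2)[127 + √(127² + 4·127·4·3)] = (1/2)[127 + √22225] = 138.0403

Kővári–Sós–Turán: let r_1, ..., r_127 be the row sums and z = Σ r_i the total number of 1s. Each pair of columns can share at most one row with both entries 1 (else a 2×2 all-ones block appears), so Σ_i C(r_i, 2) ≤ C(4, 2) = 6. By convexity Σ_i C(r_i, 2) ≥ 127·C(z/127, 2) = z(z − 127)/(2·127), giving z² − 127z − 127·4·3 ≤ 0 and hence z ≤ (1/2)[127 + √(16129 + 4·1524)] = (1/2)[127 + √22225] ≈ (1/2)(127 + 149.0805) = 138.0403.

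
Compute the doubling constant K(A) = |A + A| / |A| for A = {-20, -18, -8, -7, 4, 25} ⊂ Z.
K = |A + A| / |A| = 19/6

Enumerate A + A = {a + b : a, b ∈ A}. With |A| = 6, there are |A|^2 = 36 ordered sum pairs; collecting distinct values, A + A = {-40, -38, -36, -28, -27, -26, -25, -16, -15, -14, -4, -3, 5, 7, 8, 17, 18, 29, 50}, so |A + A| = 19. Thus K = 19/6. For comparison, the minimum possible |A + A| over all 6-element sets is 2·6 − 1 = 11 (so min K = 11/6), attained only by arithmetic progressions.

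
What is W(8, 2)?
W(8, 2) = 8 + 1 = 9

A 2-term AP is any pair of integers, so a monochromatic 2-AP exists iff some colour is used at least twice. With 8 colours, the colouring i ↦ i on {1, ..., 8} uses each colour once, avoiding any monochromatic pair, so W(8, 2) > 8. For {1, ..., 9}, pigeonhole forces two integers of the same colour, which form a monochromatic 2-AP. Hence W(8, 2) = 9.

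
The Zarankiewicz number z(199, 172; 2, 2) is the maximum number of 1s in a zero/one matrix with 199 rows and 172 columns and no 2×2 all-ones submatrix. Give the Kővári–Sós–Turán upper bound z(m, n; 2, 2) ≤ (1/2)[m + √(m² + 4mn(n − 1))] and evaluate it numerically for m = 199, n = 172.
z(199, 172; 2, 2) ≤ (1/2)[199 + √(199² + 4·199·172·171)] = (1/2)[199 + √23451553] = 2520.8402

Kővári–Sós–Turán: let r_1, ..., r_199 be the row sums and z = Σ r_i the total number of 1s. Each pair of columns can share at most one row with both entries 1 (else a 2×2 all-ones block appears), so Σ_i C(r_i, 2) ≤ C(172, 2) = 14706. By convexity Σ_i C(r_i, 2) ≥ 199·C(z/199, 2) = z(z − 199)/(2·199), giving z² − 199z − 199·172·171 ≤ 0 and hence z ≤ (1/2)[199 + √(39601 + 4·5852988)] = (1/2)[199 + √23451553] ≈ (1/2)(199 + 4842.6804) = 2520.8402.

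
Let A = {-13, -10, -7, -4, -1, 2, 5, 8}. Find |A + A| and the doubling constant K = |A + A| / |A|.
K = |A + A| / |A| = 15/8

Enumerate A + A = {a + b : a, b ∈ A}. With |A| = 8, there are |A|^2 = 64 ordered sum pairs; collecting distinct values, A + A = {-26, -23, -20, -17, -14, -11, -8, -5, -2, 1, 4, 7, 10, 13, 16}, so |A + A| = 15. Thus K = 15/8. Here |A + A| = 2|A| − 1 = 15, the minimum possible — so K = 15/8 is minimal, which holds iff A is an arithmetic progression.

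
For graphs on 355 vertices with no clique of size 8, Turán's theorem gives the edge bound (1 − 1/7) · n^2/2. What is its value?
Turán density bound = (6/7) · 355^2/2 = 378075/7 ≈ 54010.7143

Turán's theorem: ex(n, K_{r+1}) is achieved by the complete r-partite Turán graph T(n, r) with parts as balanced as possible, and is at most (1 − 1/r) · n^2/2. For r = 7, n = 355: the density bound is (6/7) · 126025/2 = 378075/7 ≈ 54010.7143. The integer-valued extremum is e(T(355, 7)) = 54010, which is strictly less than the density bound 378075/7 since 7 ∤ 355 (the parts of T(355, 7) cannot all be equal).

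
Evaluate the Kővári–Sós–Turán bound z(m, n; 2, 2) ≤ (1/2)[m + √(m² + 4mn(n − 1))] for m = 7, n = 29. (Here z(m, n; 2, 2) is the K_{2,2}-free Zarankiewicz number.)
z(7, 29; 2, 2) ≤ (1/2)[7 + √(7² + 4·7·29·28)] = (1/2)[7 + √22785] = 78.9735

Kővári–Sós–Turán: let r_1, ..., r_7 be the row sums and z = Σ r_i the total number of 1s. Each pair of columns can share at most one row with both entries 1 (else a 2×2 all-ones block appears), so Σ_i C(r_i, 2) ≤ C(29, 2) = 406. By convexity Σ_i C(r_i, 2) ≥ 7·C(z/7, 2) = z(z − 7)/(2·7), giving z² − 7z − 7·29·28 ≤ 0 and hence z ≤ (1/2)[7 + √(49 + 4·5684)] = (1/2)[7 + √22785] ≈ (1/2)(7 + 150.947) = 78.9735.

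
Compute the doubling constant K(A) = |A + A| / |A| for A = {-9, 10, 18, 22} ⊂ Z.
K = |A + A| / |A| = 10/4 = 5/2

Enumerate A + A = {a + b : a, b ∈ A}. With |A| = 4, there are |A|^2 = 16 ordered sum pairs; collecting distinct values, A + A = {-18, 1, 9, 13, 20, 28, 32, 36, 40, 44}, so |A + A| = 10. Thus K = 10/4 = 5/2. For comparison, the minimum possible |A + A| over all 4-element sets is 2·4 − 1 = 7 (so min K = 7/4), attained only by arithmetic progressions.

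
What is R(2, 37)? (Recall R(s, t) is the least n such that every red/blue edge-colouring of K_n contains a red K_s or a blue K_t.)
R(2, 37) = 37

R(2, k) = k for all k ≥ 2: in a 2-colouring of K_k, either some edge is red (a red K_2) or all edges are blue (a blue K_k). And K_{36} coloured all-blue has no blue K_37, so R(2, 37) > 36. Hence R(2, 37) = 37.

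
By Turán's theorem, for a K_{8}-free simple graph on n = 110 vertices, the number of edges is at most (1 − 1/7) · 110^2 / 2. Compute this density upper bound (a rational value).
Turán density bound = (6/7) · 110^2/2 = 36300/7 ≈ 5185.7143

Turán's theorem: ex(n, K_{r+1}) is achieved by the complete r-partite Turán graph T(n, r) with parts as balanced as possible, and is at most (1 − 1/r) · n^2/2. For r = 7, n = 110: the density bound is (6/7) · 12100/2 = 36300/7 ≈ 5185.7143. The integer-valued extremum is e(T(110, 7)) = 5185, which is strictly less than the density bound 36300/7 since 7 ∤ 110 (the parts of T(110, 7) cannot all be equal).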